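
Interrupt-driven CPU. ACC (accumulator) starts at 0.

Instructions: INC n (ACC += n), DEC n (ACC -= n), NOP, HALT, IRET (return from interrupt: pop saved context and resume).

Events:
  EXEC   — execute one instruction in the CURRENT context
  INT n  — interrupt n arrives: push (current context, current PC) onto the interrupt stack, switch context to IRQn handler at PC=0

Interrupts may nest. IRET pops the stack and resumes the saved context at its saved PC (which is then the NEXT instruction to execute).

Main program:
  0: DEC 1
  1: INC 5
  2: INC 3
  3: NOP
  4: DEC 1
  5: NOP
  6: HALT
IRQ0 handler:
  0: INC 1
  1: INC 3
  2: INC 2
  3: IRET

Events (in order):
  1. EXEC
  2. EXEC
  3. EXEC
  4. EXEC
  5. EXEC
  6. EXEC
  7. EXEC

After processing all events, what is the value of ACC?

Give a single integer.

Answer: 6

Derivation:
Event 1 (EXEC): [MAIN] PC=0: DEC 1 -> ACC=-1
Event 2 (EXEC): [MAIN] PC=1: INC 5 -> ACC=4
Event 3 (EXEC): [MAIN] PC=2: INC 3 -> ACC=7
Event 4 (EXEC): [MAIN] PC=3: NOP
Event 5 (EXEC): [MAIN] PC=4: DEC 1 -> ACC=6
Event 6 (EXEC): [MAIN] PC=5: NOP
Event 7 (EXEC): [MAIN] PC=6: HALT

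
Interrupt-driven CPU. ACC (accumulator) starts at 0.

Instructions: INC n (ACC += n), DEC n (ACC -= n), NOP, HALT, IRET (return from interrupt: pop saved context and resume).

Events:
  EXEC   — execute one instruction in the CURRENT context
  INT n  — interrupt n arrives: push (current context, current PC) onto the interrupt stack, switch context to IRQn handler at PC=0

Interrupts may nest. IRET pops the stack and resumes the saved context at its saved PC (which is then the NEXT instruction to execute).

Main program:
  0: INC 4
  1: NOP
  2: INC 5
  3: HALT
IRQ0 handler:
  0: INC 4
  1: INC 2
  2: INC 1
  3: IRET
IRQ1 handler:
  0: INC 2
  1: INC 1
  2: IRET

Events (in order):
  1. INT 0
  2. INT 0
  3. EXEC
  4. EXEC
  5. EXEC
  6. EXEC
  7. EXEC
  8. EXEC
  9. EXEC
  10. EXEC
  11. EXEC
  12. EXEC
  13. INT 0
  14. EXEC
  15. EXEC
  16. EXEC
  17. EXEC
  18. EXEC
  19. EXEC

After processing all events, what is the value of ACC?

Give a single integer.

Event 1 (INT 0): INT 0 arrives: push (MAIN, PC=0), enter IRQ0 at PC=0 (depth now 1)
Event 2 (INT 0): INT 0 arrives: push (IRQ0, PC=0), enter IRQ0 at PC=0 (depth now 2)
Event 3 (EXEC): [IRQ0] PC=0: INC 4 -> ACC=4
Event 4 (EXEC): [IRQ0] PC=1: INC 2 -> ACC=6
Event 5 (EXEC): [IRQ0] PC=2: INC 1 -> ACC=7
Event 6 (EXEC): [IRQ0] PC=3: IRET -> resume IRQ0 at PC=0 (depth now 1)
Event 7 (EXEC): [IRQ0] PC=0: INC 4 -> ACC=11
Event 8 (EXEC): [IRQ0] PC=1: INC 2 -> ACC=13
Event 9 (EXEC): [IRQ0] PC=2: INC 1 -> ACC=14
Event 10 (EXEC): [IRQ0] PC=3: IRET -> resume MAIN at PC=0 (depth now 0)
Event 11 (EXEC): [MAIN] PC=0: INC 4 -> ACC=18
Event 12 (EXEC): [MAIN] PC=1: NOP
Event 13 (INT 0): INT 0 arrives: push (MAIN, PC=2), enter IRQ0 at PC=0 (depth now 1)
Event 14 (EXEC): [IRQ0] PC=0: INC 4 -> ACC=22
Event 15 (EXEC): [IRQ0] PC=1: INC 2 -> ACC=24
Event 16 (EXEC): [IRQ0] PC=2: INC 1 -> ACC=25
Event 17 (EXEC): [IRQ0] PC=3: IRET -> resume MAIN at PC=2 (depth now 0)
Event 18 (EXEC): [MAIN] PC=2: INC 5 -> ACC=30
Event 19 (EXEC): [MAIN] PC=3: HALT

Answer: 30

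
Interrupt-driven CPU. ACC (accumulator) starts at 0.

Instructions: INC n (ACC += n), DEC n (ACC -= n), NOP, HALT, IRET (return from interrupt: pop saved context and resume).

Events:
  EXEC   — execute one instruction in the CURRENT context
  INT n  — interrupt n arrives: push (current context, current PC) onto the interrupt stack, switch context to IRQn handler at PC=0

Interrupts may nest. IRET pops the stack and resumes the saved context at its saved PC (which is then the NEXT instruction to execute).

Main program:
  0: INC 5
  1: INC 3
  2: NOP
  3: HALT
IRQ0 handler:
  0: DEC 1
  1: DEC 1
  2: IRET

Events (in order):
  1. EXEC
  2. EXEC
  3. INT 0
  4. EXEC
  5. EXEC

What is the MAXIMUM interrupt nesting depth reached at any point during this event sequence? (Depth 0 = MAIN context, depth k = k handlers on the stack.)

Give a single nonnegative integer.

Answer: 1

Derivation:
Event 1 (EXEC): [MAIN] PC=0: INC 5 -> ACC=5 [depth=0]
Event 2 (EXEC): [MAIN] PC=1: INC 3 -> ACC=8 [depth=0]
Event 3 (INT 0): INT 0 arrives: push (MAIN, PC=2), enter IRQ0 at PC=0 (depth now 1) [depth=1]
Event 4 (EXEC): [IRQ0] PC=0: DEC 1 -> ACC=7 [depth=1]
Event 5 (EXEC): [IRQ0] PC=1: DEC 1 -> ACC=6 [depth=1]
Max depth observed: 1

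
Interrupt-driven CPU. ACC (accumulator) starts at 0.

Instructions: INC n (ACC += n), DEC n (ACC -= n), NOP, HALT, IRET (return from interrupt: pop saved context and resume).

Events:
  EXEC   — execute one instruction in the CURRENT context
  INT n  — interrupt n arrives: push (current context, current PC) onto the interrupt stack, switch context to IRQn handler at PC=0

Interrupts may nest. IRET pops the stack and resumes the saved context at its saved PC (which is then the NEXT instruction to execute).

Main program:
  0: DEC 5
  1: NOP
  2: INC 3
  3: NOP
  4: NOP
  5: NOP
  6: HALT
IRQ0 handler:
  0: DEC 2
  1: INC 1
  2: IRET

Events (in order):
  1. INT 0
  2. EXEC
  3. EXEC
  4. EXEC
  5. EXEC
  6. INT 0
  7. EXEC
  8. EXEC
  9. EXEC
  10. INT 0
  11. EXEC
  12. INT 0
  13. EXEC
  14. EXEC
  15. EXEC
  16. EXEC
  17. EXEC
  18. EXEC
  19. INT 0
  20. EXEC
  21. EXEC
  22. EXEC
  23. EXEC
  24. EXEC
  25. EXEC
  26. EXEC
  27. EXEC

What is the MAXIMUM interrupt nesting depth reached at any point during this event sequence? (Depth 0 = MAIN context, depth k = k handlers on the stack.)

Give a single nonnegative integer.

Answer: 2

Derivation:
Event 1 (INT 0): INT 0 arrives: push (MAIN, PC=0), enter IRQ0 at PC=0 (depth now 1) [depth=1]
Event 2 (EXEC): [IRQ0] PC=0: DEC 2 -> ACC=-2 [depth=1]
Event 3 (EXEC): [IRQ0] PC=1: INC 1 -> ACC=-1 [depth=1]
Event 4 (EXEC): [IRQ0] PC=2: IRET -> resume MAIN at PC=0 (depth now 0) [depth=0]
Event 5 (EXEC): [MAIN] PC=0: DEC 5 -> ACC=-6 [depth=0]
Event 6 (INT 0): INT 0 arrives: push (MAIN, PC=1), enter IRQ0 at PC=0 (depth now 1) [depth=1]
Event 7 (EXEC): [IRQ0] PC=0: DEC 2 -> ACC=-8 [depth=1]
Event 8 (EXEC): [IRQ0] PC=1: INC 1 -> ACC=-7 [depth=1]
Event 9 (EXEC): [IRQ0] PC=2: IRET -> resume MAIN at PC=1 (depth now 0) [depth=0]
Event 10 (INT 0): INT 0 arrives: push (MAIN, PC=1), enter IRQ0 at PC=0 (depth now 1) [depth=1]
Event 11 (EXEC): [IRQ0] PC=0: DEC 2 -> ACC=-9 [depth=1]
Event 12 (INT 0): INT 0 arrives: push (IRQ0, PC=1), enter IRQ0 at PC=0 (depth now 2) [depth=2]
Event 13 (EXEC): [IRQ0] PC=0: DEC 2 -> ACC=-11 [depth=2]
Event 14 (EXEC): [IRQ0] PC=1: INC 1 -> ACC=-10 [depth=2]
Event 15 (EXEC): [IRQ0] PC=2: IRET -> resume IRQ0 at PC=1 (depth now 1) [depth=1]
Event 16 (EXEC): [IRQ0] PC=1: INC 1 -> ACC=-9 [depth=1]
Event 17 (EXEC): [IRQ0] PC=2: IRET -> resume MAIN at PC=1 (depth now 0) [depth=0]
Event 18 (EXEC): [MAIN] PC=1: NOP [depth=0]
Event 19 (INT 0): INT 0 arrives: push (MAIN, PC=2), enter IRQ0 at PC=0 (depth now 1) [depth=1]
Event 20 (EXEC): [IRQ0] PC=0: DEC 2 -> ACC=-11 [depth=1]
Event 21 (EXEC): [IRQ0] PC=1: INC 1 -> ACC=-10 [depth=1]
Event 22 (EXEC): [IRQ0] PC=2: IRET -> resume MAIN at PC=2 (depth now 0) [depth=0]
Event 23 (EXEC): [MAIN] PC=2: INC 3 -> ACC=-7 [depth=0]
Event 24 (EXEC): [MAIN] PC=3: NOP [depth=0]
Event 25 (EXEC): [MAIN] PC=4: NOP [depth=0]
Event 26 (EXEC): [MAIN] PC=5: NOP [depth=0]
Event 27 (EXEC): [MAIN] PC=6: HALT [depth=0]
Max depth observed: 2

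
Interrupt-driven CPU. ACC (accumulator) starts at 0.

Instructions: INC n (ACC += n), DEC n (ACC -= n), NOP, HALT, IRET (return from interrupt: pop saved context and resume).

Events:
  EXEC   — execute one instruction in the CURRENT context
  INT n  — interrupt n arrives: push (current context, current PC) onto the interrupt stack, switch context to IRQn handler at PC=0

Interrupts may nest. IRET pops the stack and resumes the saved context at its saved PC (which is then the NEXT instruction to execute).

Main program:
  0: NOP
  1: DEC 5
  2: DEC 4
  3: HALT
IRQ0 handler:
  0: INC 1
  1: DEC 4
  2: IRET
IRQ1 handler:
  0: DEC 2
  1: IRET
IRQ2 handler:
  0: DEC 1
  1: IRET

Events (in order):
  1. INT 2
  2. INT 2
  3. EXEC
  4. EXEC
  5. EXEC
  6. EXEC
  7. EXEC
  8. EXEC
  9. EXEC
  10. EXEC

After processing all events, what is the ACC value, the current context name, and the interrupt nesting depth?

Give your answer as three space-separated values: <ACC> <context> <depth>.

Event 1 (INT 2): INT 2 arrives: push (MAIN, PC=0), enter IRQ2 at PC=0 (depth now 1)
Event 2 (INT 2): INT 2 arrives: push (IRQ2, PC=0), enter IRQ2 at PC=0 (depth now 2)
Event 3 (EXEC): [IRQ2] PC=0: DEC 1 -> ACC=-1
Event 4 (EXEC): [IRQ2] PC=1: IRET -> resume IRQ2 at PC=0 (depth now 1)
Event 5 (EXEC): [IRQ2] PC=0: DEC 1 -> ACC=-2
Event 6 (EXEC): [IRQ2] PC=1: IRET -> resume MAIN at PC=0 (depth now 0)
Event 7 (EXEC): [MAIN] PC=0: NOP
Event 8 (EXEC): [MAIN] PC=1: DEC 5 -> ACC=-7
Event 9 (EXEC): [MAIN] PC=2: DEC 4 -> ACC=-11
Event 10 (EXEC): [MAIN] PC=3: HALT

Answer: -11 MAIN 0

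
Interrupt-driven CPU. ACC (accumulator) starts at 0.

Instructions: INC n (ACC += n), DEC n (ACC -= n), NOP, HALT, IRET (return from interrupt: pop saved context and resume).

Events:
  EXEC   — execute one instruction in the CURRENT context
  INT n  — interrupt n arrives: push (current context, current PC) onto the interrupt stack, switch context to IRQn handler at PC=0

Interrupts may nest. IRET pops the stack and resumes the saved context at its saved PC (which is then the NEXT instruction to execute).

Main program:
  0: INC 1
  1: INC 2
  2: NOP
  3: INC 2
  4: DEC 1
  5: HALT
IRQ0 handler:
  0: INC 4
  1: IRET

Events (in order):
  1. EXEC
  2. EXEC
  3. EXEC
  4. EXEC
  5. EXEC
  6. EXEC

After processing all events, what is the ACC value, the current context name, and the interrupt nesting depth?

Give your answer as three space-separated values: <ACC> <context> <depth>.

Event 1 (EXEC): [MAIN] PC=0: INC 1 -> ACC=1
Event 2 (EXEC): [MAIN] PC=1: INC 2 -> ACC=3
Event 3 (EXEC): [MAIN] PC=2: NOP
Event 4 (EXEC): [MAIN] PC=3: INC 2 -> ACC=5
Event 5 (EXEC): [MAIN] PC=4: DEC 1 -> ACC=4
Event 6 (EXEC): [MAIN] PC=5: HALT

Answer: 4 MAIN 0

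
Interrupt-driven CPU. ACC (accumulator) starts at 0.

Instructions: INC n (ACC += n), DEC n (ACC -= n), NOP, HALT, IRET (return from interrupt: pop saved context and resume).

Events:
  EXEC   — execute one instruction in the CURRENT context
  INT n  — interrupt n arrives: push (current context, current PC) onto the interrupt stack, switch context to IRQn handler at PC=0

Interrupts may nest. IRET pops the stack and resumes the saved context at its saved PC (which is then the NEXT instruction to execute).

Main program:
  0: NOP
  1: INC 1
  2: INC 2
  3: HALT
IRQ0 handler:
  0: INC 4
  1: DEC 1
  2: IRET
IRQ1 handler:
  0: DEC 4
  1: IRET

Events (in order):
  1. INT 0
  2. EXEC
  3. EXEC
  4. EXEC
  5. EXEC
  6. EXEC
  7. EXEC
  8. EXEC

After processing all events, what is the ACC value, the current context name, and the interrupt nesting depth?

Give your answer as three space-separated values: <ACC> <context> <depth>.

Event 1 (INT 0): INT 0 arrives: push (MAIN, PC=0), enter IRQ0 at PC=0 (depth now 1)
Event 2 (EXEC): [IRQ0] PC=0: INC 4 -> ACC=4
Event 3 (EXEC): [IRQ0] PC=1: DEC 1 -> ACC=3
Event 4 (EXEC): [IRQ0] PC=2: IRET -> resume MAIN at PC=0 (depth now 0)
Event 5 (EXEC): [MAIN] PC=0: NOP
Event 6 (EXEC): [MAIN] PC=1: INC 1 -> ACC=4
Event 7 (EXEC): [MAIN] PC=2: INC 2 -> ACC=6
Event 8 (EXEC): [MAIN] PC=3: HALT

Answer: 6 MAIN 0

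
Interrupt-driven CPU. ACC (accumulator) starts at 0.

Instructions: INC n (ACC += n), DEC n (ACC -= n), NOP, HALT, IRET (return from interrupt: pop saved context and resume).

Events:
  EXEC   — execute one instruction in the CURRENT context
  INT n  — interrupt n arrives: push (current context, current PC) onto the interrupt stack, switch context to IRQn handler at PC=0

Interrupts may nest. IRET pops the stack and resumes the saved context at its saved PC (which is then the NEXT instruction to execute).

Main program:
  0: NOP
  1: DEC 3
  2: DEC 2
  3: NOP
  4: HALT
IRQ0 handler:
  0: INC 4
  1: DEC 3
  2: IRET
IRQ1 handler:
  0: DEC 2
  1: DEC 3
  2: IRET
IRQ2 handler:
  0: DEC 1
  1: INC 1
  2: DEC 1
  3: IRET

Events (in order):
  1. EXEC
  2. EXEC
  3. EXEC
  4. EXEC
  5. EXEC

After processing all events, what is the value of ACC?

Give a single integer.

Event 1 (EXEC): [MAIN] PC=0: NOP
Event 2 (EXEC): [MAIN] PC=1: DEC 3 -> ACC=-3
Event 3 (EXEC): [MAIN] PC=2: DEC 2 -> ACC=-5
Event 4 (EXEC): [MAIN] PC=3: NOP
Event 5 (EXEC): [MAIN] PC=4: HALT

Answer: -5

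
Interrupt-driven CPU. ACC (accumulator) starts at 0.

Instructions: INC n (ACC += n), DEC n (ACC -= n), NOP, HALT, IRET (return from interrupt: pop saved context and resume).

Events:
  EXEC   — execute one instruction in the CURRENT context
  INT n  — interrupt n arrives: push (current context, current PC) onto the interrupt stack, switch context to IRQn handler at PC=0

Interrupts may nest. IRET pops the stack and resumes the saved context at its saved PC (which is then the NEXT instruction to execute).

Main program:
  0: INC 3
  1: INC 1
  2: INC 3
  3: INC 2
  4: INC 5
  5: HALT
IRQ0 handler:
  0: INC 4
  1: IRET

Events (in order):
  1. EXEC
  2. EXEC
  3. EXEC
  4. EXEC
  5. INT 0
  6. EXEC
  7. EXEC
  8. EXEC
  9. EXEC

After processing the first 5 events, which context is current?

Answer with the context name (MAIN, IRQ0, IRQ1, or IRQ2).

Event 1 (EXEC): [MAIN] PC=0: INC 3 -> ACC=3
Event 2 (EXEC): [MAIN] PC=1: INC 1 -> ACC=4
Event 3 (EXEC): [MAIN] PC=2: INC 3 -> ACC=7
Event 4 (EXEC): [MAIN] PC=3: INC 2 -> ACC=9
Event 5 (INT 0): INT 0 arrives: push (MAIN, PC=4), enter IRQ0 at PC=0 (depth now 1)

Answer: IRQ0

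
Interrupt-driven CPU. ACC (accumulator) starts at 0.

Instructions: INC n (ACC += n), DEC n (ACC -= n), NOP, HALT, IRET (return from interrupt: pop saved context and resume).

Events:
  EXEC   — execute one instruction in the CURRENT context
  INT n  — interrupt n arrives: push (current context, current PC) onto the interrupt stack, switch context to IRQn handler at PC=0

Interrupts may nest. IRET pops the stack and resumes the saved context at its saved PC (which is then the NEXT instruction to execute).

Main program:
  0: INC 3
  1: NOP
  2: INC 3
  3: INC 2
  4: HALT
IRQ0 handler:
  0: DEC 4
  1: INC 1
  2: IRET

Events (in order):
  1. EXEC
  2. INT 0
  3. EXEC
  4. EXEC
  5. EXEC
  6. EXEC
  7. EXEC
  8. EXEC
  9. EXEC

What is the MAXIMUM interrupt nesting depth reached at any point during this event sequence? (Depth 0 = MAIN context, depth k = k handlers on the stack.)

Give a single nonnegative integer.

Answer: 1

Derivation:
Event 1 (EXEC): [MAIN] PC=0: INC 3 -> ACC=3 [depth=0]
Event 2 (INT 0): INT 0 arrives: push (MAIN, PC=1), enter IRQ0 at PC=0 (depth now 1) [depth=1]
Event 3 (EXEC): [IRQ0] PC=0: DEC 4 -> ACC=-1 [depth=1]
Event 4 (EXEC): [IRQ0] PC=1: INC 1 -> ACC=0 [depth=1]
Event 5 (EXEC): [IRQ0] PC=2: IRET -> resume MAIN at PC=1 (depth now 0) [depth=0]
Event 6 (EXEC): [MAIN] PC=1: NOP [depth=0]
Event 7 (EXEC): [MAIN] PC=2: INC 3 -> ACC=3 [depth=0]
Event 8 (EXEC): [MAIN] PC=3: INC 2 -> ACC=5 [depth=0]
Event 9 (EXEC): [MAIN] PC=4: HALT [depth=0]
Max depth observed: 1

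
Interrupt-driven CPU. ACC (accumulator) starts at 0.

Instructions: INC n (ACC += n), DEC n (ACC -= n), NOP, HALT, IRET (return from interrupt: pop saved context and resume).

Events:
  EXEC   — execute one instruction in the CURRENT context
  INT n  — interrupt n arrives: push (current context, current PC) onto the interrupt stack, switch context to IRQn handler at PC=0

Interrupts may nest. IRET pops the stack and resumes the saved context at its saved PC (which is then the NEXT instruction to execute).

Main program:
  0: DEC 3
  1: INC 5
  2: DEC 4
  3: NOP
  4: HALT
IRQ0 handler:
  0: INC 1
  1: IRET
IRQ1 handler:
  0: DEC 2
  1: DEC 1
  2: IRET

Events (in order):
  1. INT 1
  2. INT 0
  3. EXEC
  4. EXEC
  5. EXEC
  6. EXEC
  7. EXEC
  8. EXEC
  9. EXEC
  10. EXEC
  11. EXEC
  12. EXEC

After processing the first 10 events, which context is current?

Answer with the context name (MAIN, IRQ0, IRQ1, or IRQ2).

Answer: MAIN

Derivation:
Event 1 (INT 1): INT 1 arrives: push (MAIN, PC=0), enter IRQ1 at PC=0 (depth now 1)
Event 2 (INT 0): INT 0 arrives: push (IRQ1, PC=0), enter IRQ0 at PC=0 (depth now 2)
Event 3 (EXEC): [IRQ0] PC=0: INC 1 -> ACC=1
Event 4 (EXEC): [IRQ0] PC=1: IRET -> resume IRQ1 at PC=0 (depth now 1)
Event 5 (EXEC): [IRQ1] PC=0: DEC 2 -> ACC=-1
Event 6 (EXEC): [IRQ1] PC=1: DEC 1 -> ACC=-2
Event 7 (EXEC): [IRQ1] PC=2: IRET -> resume MAIN at PC=0 (depth now 0)
Event 8 (EXEC): [MAIN] PC=0: DEC 3 -> ACC=-5
Event 9 (EXEC): [MAIN] PC=1: INC 5 -> ACC=0
Event 10 (EXEC): [MAIN] PC=2: DEC 4 -> ACC=-4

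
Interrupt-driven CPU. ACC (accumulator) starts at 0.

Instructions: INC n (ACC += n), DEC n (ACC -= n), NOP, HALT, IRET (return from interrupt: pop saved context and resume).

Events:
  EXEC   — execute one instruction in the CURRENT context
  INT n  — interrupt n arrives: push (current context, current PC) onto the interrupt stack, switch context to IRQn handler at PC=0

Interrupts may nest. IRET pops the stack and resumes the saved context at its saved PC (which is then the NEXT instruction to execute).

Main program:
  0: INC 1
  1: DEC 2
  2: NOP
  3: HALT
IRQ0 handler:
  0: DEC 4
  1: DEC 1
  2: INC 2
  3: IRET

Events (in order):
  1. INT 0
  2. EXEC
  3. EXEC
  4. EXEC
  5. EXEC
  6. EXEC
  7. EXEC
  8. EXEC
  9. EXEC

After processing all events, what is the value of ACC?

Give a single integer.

Event 1 (INT 0): INT 0 arrives: push (MAIN, PC=0), enter IRQ0 at PC=0 (depth now 1)
Event 2 (EXEC): [IRQ0] PC=0: DEC 4 -> ACC=-4
Event 3 (EXEC): [IRQ0] PC=1: DEC 1 -> ACC=-5
Event 4 (EXEC): [IRQ0] PC=2: INC 2 -> ACC=-3
Event 5 (EXEC): [IRQ0] PC=3: IRET -> resume MAIN at PC=0 (depth now 0)
Event 6 (EXEC): [MAIN] PC=0: INC 1 -> ACC=-2
Event 7 (EXEC): [MAIN] PC=1: DEC 2 -> ACC=-4
Event 8 (EXEC): [MAIN] PC=2: NOP
Event 9 (EXEC): [MAIN] PC=3: HALT

Answer: -4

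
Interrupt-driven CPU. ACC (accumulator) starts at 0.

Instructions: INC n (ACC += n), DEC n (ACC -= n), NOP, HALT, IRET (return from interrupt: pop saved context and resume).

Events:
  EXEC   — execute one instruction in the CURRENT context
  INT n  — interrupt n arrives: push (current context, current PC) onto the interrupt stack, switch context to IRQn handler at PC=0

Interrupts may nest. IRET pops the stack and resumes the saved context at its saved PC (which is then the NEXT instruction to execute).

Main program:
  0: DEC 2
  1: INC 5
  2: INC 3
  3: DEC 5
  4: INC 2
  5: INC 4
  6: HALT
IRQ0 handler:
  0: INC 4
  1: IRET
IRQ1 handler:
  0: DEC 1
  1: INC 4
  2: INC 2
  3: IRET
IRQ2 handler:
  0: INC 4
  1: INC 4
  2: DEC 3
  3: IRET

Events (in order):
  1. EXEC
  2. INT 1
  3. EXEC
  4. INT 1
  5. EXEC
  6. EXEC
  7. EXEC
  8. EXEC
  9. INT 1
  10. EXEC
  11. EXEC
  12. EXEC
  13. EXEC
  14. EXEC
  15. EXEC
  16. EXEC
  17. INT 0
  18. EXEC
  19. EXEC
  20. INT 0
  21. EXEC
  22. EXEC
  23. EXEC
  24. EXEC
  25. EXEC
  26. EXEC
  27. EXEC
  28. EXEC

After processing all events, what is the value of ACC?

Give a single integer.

Answer: 30

Derivation:
Event 1 (EXEC): [MAIN] PC=0: DEC 2 -> ACC=-2
Event 2 (INT 1): INT 1 arrives: push (MAIN, PC=1), enter IRQ1 at PC=0 (depth now 1)
Event 3 (EXEC): [IRQ1] PC=0: DEC 1 -> ACC=-3
Event 4 (INT 1): INT 1 arrives: push (IRQ1, PC=1), enter IRQ1 at PC=0 (depth now 2)
Event 5 (EXEC): [IRQ1] PC=0: DEC 1 -> ACC=-4
Event 6 (EXEC): [IRQ1] PC=1: INC 4 -> ACC=0
Event 7 (EXEC): [IRQ1] PC=2: INC 2 -> ACC=2
Event 8 (EXEC): [IRQ1] PC=3: IRET -> resume IRQ1 at PC=1 (depth now 1)
Event 9 (INT 1): INT 1 arrives: push (IRQ1, PC=1), enter IRQ1 at PC=0 (depth now 2)
Event 10 (EXEC): [IRQ1] PC=0: DEC 1 -> ACC=1
Event 11 (EXEC): [IRQ1] PC=1: INC 4 -> ACC=5
Event 12 (EXEC): [IRQ1] PC=2: INC 2 -> ACC=7
Event 13 (EXEC): [IRQ1] PC=3: IRET -> resume IRQ1 at PC=1 (depth now 1)
Event 14 (EXEC): [IRQ1] PC=1: INC 4 -> ACC=11
Event 15 (EXEC): [IRQ1] PC=2: INC 2 -> ACC=13
Event 16 (EXEC): [IRQ1] PC=3: IRET -> resume MAIN at PC=1 (depth now 0)
Event 17 (INT 0): INT 0 arrives: push (MAIN, PC=1), enter IRQ0 at PC=0 (depth now 1)
Event 18 (EXEC): [IRQ0] PC=0: INC 4 -> ACC=17
Event 19 (EXEC): [IRQ0] PC=1: IRET -> resume MAIN at PC=1 (depth now 0)
Event 20 (INT 0): INT 0 arrives: push (MAIN, PC=1), enter IRQ0 at PC=0 (depth now 1)
Event 21 (EXEC): [IRQ0] PC=0: INC 4 -> ACC=21
Event 22 (EXEC): [IRQ0] PC=1: IRET -> resume MAIN at PC=1 (depth now 0)
Event 23 (EXEC): [MAIN] PC=1: INC 5 -> ACC=26
Event 24 (EXEC): [MAIN] PC=2: INC 3 -> ACC=29
Event 25 (EXEC): [MAIN] PC=3: DEC 5 -> ACC=24
Event 26 (EXEC): [MAIN] PC=4: INC 2 -> ACC=26
Event 27 (EXEC): [MAIN] PC=5: INC 4 -> ACC=30
Event 28 (EXEC): [MAIN] PC=6: HALT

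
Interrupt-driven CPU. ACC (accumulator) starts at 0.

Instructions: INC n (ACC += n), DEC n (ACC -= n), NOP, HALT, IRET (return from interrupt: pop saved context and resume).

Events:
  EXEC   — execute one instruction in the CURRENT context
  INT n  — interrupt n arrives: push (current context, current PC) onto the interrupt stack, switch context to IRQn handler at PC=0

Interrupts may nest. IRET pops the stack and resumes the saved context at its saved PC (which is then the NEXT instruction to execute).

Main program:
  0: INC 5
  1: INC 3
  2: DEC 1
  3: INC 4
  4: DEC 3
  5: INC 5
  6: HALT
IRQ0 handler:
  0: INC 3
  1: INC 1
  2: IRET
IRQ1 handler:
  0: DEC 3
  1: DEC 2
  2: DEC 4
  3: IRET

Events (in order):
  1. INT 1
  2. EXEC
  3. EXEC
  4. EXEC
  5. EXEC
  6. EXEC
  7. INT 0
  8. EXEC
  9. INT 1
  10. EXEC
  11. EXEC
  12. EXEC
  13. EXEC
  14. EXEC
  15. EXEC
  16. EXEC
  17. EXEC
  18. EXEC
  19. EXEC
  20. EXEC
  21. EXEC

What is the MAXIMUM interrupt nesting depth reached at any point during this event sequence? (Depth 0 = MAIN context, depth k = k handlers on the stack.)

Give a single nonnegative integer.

Event 1 (INT 1): INT 1 arrives: push (MAIN, PC=0), enter IRQ1 at PC=0 (depth now 1) [depth=1]
Event 2 (EXEC): [IRQ1] PC=0: DEC 3 -> ACC=-3 [depth=1]
Event 3 (EXEC): [IRQ1] PC=1: DEC 2 -> ACC=-5 [depth=1]
Event 4 (EXEC): [IRQ1] PC=2: DEC 4 -> ACC=-9 [depth=1]
Event 5 (EXEC): [IRQ1] PC=3: IRET -> resume MAIN at PC=0 (depth now 0) [depth=0]
Event 6 (EXEC): [MAIN] PC=0: INC 5 -> ACC=-4 [depth=0]
Event 7 (INT 0): INT 0 arrives: push (MAIN, PC=1), enter IRQ0 at PC=0 (depth now 1) [depth=1]
Event 8 (EXEC): [IRQ0] PC=0: INC 3 -> ACC=-1 [depth=1]
Event 9 (INT 1): INT 1 arrives: push (IRQ0, PC=1), enter IRQ1 at PC=0 (depth now 2) [depth=2]
Event 10 (EXEC): [IRQ1] PC=0: DEC 3 -> ACC=-4 [depth=2]
Event 11 (EXEC): [IRQ1] PC=1: DEC 2 -> ACC=-6 [depth=2]
Event 12 (EXEC): [IRQ1] PC=2: DEC 4 -> ACC=-10 [depth=2]
Event 13 (EXEC): [IRQ1] PC=3: IRET -> resume IRQ0 at PC=1 (depth now 1) [depth=1]
Event 14 (EXEC): [IRQ0] PC=1: INC 1 -> ACC=-9 [depth=1]
Event 15 (EXEC): [IRQ0] PC=2: IRET -> resume MAIN at PC=1 (depth now 0) [depth=0]
Event 16 (EXEC): [MAIN] PC=1: INC 3 -> ACC=-6 [depth=0]
Event 17 (EXEC): [MAIN] PC=2: DEC 1 -> ACC=-7 [depth=0]
Event 18 (EXEC): [MAIN] PC=3: INC 4 -> ACC=-3 [depth=0]
Event 19 (EXEC): [MAIN] PC=4: DEC 3 -> ACC=-6 [depth=0]
Event 20 (EXEC): [MAIN] PC=5: INC 5 -> ACC=-1 [depth=0]
Event 21 (EXEC): [MAIN] PC=6: HALT [depth=0]
Max depth observed: 2

Answer: 2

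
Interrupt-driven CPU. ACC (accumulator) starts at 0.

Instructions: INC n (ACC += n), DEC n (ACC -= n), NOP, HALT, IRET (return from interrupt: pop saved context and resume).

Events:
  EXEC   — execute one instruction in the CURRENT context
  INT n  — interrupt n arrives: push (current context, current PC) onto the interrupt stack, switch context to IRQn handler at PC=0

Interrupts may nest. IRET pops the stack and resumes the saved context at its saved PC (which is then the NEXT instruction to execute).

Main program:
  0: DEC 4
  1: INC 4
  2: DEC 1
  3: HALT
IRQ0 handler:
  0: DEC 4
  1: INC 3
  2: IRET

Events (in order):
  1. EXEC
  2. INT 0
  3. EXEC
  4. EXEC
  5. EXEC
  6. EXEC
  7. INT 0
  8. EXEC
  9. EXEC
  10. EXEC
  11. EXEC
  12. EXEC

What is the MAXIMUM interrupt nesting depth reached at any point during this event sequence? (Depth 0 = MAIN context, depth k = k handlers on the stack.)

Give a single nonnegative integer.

Answer: 1

Derivation:
Event 1 (EXEC): [MAIN] PC=0: DEC 4 -> ACC=-4 [depth=0]
Event 2 (INT 0): INT 0 arrives: push (MAIN, PC=1), enter IRQ0 at PC=0 (depth now 1) [depth=1]
Event 3 (EXEC): [IRQ0] PC=0: DEC 4 -> ACC=-8 [depth=1]
Event 4 (EXEC): [IRQ0] PC=1: INC 3 -> ACC=-5 [depth=1]
Event 5 (EXEC): [IRQ0] PC=2: IRET -> resume MAIN at PC=1 (depth now 0) [depth=0]
Event 6 (EXEC): [MAIN] PC=1: INC 4 -> ACC=-1 [depth=0]
Event 7 (INT 0): INT 0 arrives: push (MAIN, PC=2), enter IRQ0 at PC=0 (depth now 1) [depth=1]
Event 8 (EXEC): [IRQ0] PC=0: DEC 4 -> ACC=-5 [depth=1]
Event 9 (EXEC): [IRQ0] PC=1: INC 3 -> ACC=-2 [depth=1]
Event 10 (EXEC): [IRQ0] PC=2: IRET -> resume MAIN at PC=2 (depth now 0) [depth=0]
Event 11 (EXEC): [MAIN] PC=2: DEC 1 -> ACC=-3 [depth=0]
Event 12 (EXEC): [MAIN] PC=3: HALT [depth=0]
Max depth observed: 1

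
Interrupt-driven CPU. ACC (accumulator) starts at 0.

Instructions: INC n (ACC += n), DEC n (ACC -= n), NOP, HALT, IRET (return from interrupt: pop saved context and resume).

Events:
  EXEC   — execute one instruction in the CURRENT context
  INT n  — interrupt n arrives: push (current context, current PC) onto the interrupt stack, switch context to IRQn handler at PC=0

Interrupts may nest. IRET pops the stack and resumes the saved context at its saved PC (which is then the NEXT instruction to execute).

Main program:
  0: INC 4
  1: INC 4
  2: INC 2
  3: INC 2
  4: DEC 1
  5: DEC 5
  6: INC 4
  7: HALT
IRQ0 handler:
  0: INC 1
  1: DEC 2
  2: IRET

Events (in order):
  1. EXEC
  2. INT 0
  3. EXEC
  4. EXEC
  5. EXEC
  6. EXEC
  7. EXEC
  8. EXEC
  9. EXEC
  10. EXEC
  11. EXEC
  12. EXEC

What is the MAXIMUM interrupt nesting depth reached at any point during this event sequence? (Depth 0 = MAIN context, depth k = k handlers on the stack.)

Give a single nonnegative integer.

Event 1 (EXEC): [MAIN] PC=0: INC 4 -> ACC=4 [depth=0]
Event 2 (INT 0): INT 0 arrives: push (MAIN, PC=1), enter IRQ0 at PC=0 (depth now 1) [depth=1]
Event 3 (EXEC): [IRQ0] PC=0: INC 1 -> ACC=5 [depth=1]
Event 4 (EXEC): [IRQ0] PC=1: DEC 2 -> ACC=3 [depth=1]
Event 5 (EXEC): [IRQ0] PC=2: IRET -> resume MAIN at PC=1 (depth now 0) [depth=0]
Event 6 (EXEC): [MAIN] PC=1: INC 4 -> ACC=7 [depth=0]
Event 7 (EXEC): [MAIN] PC=2: INC 2 -> ACC=9 [depth=0]
Event 8 (EXEC): [MAIN] PC=3: INC 2 -> ACC=11 [depth=0]
Event 9 (EXEC): [MAIN] PC=4: DEC 1 -> ACC=10 [depth=0]
Event 10 (EXEC): [MAIN] PC=5: DEC 5 -> ACC=5 [depth=0]
Event 11 (EXEC): [MAIN] PC=6: INC 4 -> ACC=9 [depth=0]
Event 12 (EXEC): [MAIN] PC=7: HALT [depth=0]
Max depth observed: 1

Answer: 1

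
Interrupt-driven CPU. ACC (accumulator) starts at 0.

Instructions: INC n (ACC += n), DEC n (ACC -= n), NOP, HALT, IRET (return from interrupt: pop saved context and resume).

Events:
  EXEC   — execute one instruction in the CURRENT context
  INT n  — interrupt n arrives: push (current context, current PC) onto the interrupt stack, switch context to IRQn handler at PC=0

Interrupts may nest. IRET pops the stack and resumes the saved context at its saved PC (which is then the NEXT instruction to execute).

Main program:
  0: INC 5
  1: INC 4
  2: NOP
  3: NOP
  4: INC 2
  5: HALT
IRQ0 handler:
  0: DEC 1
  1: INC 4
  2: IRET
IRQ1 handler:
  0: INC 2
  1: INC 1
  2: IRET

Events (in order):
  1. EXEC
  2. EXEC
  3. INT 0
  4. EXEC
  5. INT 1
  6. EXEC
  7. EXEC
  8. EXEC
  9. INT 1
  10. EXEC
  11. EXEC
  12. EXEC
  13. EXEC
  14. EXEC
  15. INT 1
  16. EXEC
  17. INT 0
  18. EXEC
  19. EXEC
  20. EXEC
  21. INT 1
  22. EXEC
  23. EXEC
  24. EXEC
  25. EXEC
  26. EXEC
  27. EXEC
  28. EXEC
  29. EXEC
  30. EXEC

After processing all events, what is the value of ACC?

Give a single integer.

Event 1 (EXEC): [MAIN] PC=0: INC 5 -> ACC=5
Event 2 (EXEC): [MAIN] PC=1: INC 4 -> ACC=9
Event 3 (INT 0): INT 0 arrives: push (MAIN, PC=2), enter IRQ0 at PC=0 (depth now 1)
Event 4 (EXEC): [IRQ0] PC=0: DEC 1 -> ACC=8
Event 5 (INT 1): INT 1 arrives: push (IRQ0, PC=1), enter IRQ1 at PC=0 (depth now 2)
Event 6 (EXEC): [IRQ1] PC=0: INC 2 -> ACC=10
Event 7 (EXEC): [IRQ1] PC=1: INC 1 -> ACC=11
Event 8 (EXEC): [IRQ1] PC=2: IRET -> resume IRQ0 at PC=1 (depth now 1)
Event 9 (INT 1): INT 1 arrives: push (IRQ0, PC=1), enter IRQ1 at PC=0 (depth now 2)
Event 10 (EXEC): [IRQ1] PC=0: INC 2 -> ACC=13
Event 11 (EXEC): [IRQ1] PC=1: INC 1 -> ACC=14
Event 12 (EXEC): [IRQ1] PC=2: IRET -> resume IRQ0 at PC=1 (depth now 1)
Event 13 (EXEC): [IRQ0] PC=1: INC 4 -> ACC=18
Event 14 (EXEC): [IRQ0] PC=2: IRET -> resume MAIN at PC=2 (depth now 0)
Event 15 (INT 1): INT 1 arrives: push (MAIN, PC=2), enter IRQ1 at PC=0 (depth now 1)
Event 16 (EXEC): [IRQ1] PC=0: INC 2 -> ACC=20
Event 17 (INT 0): INT 0 arrives: push (IRQ1, PC=1), enter IRQ0 at PC=0 (depth now 2)
Event 18 (EXEC): [IRQ0] PC=0: DEC 1 -> ACC=19
Event 19 (EXEC): [IRQ0] PC=1: INC 4 -> ACC=23
Event 20 (EXEC): [IRQ0] PC=2: IRET -> resume IRQ1 at PC=1 (depth now 1)
Event 21 (INT 1): INT 1 arrives: push (IRQ1, PC=1), enter IRQ1 at PC=0 (depth now 2)
Event 22 (EXEC): [IRQ1] PC=0: INC 2 -> ACC=25
Event 23 (EXEC): [IRQ1] PC=1: INC 1 -> ACC=26
Event 24 (EXEC): [IRQ1] PC=2: IRET -> resume IRQ1 at PC=1 (depth now 1)
Event 25 (EXEC): [IRQ1] PC=1: INC 1 -> ACC=27
Event 26 (EXEC): [IRQ1] PC=2: IRET -> resume MAIN at PC=2 (depth now 0)
Event 27 (EXEC): [MAIN] PC=2: NOP
Event 28 (EXEC): [MAIN] PC=3: NOP
Event 29 (EXEC): [MAIN] PC=4: INC 2 -> ACC=29
Event 30 (EXEC): [MAIN] PC=5: HALT

Answer: 29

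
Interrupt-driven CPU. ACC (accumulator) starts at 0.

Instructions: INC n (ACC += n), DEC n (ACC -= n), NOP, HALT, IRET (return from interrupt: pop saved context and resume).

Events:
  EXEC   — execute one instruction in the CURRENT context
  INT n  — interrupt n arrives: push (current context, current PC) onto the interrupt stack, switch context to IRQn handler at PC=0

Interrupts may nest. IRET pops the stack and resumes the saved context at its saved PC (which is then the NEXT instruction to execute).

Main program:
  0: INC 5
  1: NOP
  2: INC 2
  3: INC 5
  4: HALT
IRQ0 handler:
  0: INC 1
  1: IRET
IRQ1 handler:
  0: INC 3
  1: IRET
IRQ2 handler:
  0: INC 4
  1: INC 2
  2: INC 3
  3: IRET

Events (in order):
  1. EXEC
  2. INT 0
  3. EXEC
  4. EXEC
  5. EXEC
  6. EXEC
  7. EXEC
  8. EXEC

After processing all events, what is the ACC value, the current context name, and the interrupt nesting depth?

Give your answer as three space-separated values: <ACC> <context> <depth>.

Answer: 13 MAIN 0

Derivation:
Event 1 (EXEC): [MAIN] PC=0: INC 5 -> ACC=5
Event 2 (INT 0): INT 0 arrives: push (MAIN, PC=1), enter IRQ0 at PC=0 (depth now 1)
Event 3 (EXEC): [IRQ0] PC=0: INC 1 -> ACC=6
Event 4 (EXEC): [IRQ0] PC=1: IRET -> resume MAIN at PC=1 (depth now 0)
Event 5 (EXEC): [MAIN] PC=1: NOP
Event 6 (EXEC): [MAIN] PC=2: INC 2 -> ACC=8
Event 7 (EXEC): [MAIN] PC=3: INC 5 -> ACC=13
Event 8 (EXEC): [MAIN] PC=4: HALT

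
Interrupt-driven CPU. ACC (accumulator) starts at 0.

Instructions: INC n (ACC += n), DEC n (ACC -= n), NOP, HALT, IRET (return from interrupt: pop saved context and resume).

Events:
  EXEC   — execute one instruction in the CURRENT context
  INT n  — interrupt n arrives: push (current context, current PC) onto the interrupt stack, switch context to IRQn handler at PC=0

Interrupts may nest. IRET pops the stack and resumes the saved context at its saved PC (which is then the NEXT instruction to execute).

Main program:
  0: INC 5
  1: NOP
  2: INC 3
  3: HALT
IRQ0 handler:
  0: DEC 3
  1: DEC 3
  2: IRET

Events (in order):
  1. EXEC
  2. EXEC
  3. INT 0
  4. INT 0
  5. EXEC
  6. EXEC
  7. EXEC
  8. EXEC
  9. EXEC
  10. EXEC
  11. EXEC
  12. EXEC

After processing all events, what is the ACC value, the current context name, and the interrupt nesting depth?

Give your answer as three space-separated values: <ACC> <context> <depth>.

Event 1 (EXEC): [MAIN] PC=0: INC 5 -> ACC=5
Event 2 (EXEC): [MAIN] PC=1: NOP
Event 3 (INT 0): INT 0 arrives: push (MAIN, PC=2), enter IRQ0 at PC=0 (depth now 1)
Event 4 (INT 0): INT 0 arrives: push (IRQ0, PC=0), enter IRQ0 at PC=0 (depth now 2)
Event 5 (EXEC): [IRQ0] PC=0: DEC 3 -> ACC=2
Event 6 (EXEC): [IRQ0] PC=1: DEC 3 -> ACC=-1
Event 7 (EXEC): [IRQ0] PC=2: IRET -> resume IRQ0 at PC=0 (depth now 1)
Event 8 (EXEC): [IRQ0] PC=0: DEC 3 -> ACC=-4
Event 9 (EXEC): [IRQ0] PC=1: DEC 3 -> ACC=-7
Event 10 (EXEC): [IRQ0] PC=2: IRET -> resume MAIN at PC=2 (depth now 0)
Event 11 (EXEC): [MAIN] PC=2: INC 3 -> ACC=-4
Event 12 (EXEC): [MAIN] PC=3: HALT

Answer: -4 MAIN 0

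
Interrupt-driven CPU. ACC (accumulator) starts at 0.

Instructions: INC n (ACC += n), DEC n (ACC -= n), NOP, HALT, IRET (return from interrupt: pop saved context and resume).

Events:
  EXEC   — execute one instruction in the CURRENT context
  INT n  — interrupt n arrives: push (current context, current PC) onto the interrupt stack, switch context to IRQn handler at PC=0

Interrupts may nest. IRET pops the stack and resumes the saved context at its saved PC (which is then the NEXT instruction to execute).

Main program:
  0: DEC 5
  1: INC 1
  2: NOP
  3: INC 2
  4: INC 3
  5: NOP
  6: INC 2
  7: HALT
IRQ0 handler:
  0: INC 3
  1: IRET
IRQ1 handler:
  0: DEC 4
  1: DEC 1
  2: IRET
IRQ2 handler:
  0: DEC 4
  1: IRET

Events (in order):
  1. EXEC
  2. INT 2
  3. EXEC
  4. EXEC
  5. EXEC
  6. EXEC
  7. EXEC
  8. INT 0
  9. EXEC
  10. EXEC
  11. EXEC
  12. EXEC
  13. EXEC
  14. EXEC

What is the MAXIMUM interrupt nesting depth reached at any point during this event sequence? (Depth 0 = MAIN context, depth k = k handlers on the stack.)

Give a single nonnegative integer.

Answer: 1

Derivation:
Event 1 (EXEC): [MAIN] PC=0: DEC 5 -> ACC=-5 [depth=0]
Event 2 (INT 2): INT 2 arrives: push (MAIN, PC=1), enter IRQ2 at PC=0 (depth now 1) [depth=1]
Event 3 (EXEC): [IRQ2] PC=0: DEC 4 -> ACC=-9 [depth=1]
Event 4 (EXEC): [IRQ2] PC=1: IRET -> resume MAIN at PC=1 (depth now 0) [depth=0]
Event 5 (EXEC): [MAIN] PC=1: INC 1 -> ACC=-8 [depth=0]
Event 6 (EXEC): [MAIN] PC=2: NOP [depth=0]
Event 7 (EXEC): [MAIN] PC=3: INC 2 -> ACC=-6 [depth=0]
Event 8 (INT 0): INT 0 arrives: push (MAIN, PC=4), enter IRQ0 at PC=0 (depth now 1) [depth=1]
Event 9 (EXEC): [IRQ0] PC=0: INC 3 -> ACC=-3 [depth=1]
Event 10 (EXEC): [IRQ0] PC=1: IRET -> resume MAIN at PC=4 (depth now 0) [depth=0]
Event 11 (EXEC): [MAIN] PC=4: INC 3 -> ACC=0 [depth=0]
Event 12 (EXEC): [MAIN] PC=5: NOP [depth=0]
Event 13 (EXEC): [MAIN] PC=6: INC 2 -> ACC=2 [depth=0]
Event 14 (EXEC): [MAIN] PC=7: HALT [depth=0]
Max depth observed: 1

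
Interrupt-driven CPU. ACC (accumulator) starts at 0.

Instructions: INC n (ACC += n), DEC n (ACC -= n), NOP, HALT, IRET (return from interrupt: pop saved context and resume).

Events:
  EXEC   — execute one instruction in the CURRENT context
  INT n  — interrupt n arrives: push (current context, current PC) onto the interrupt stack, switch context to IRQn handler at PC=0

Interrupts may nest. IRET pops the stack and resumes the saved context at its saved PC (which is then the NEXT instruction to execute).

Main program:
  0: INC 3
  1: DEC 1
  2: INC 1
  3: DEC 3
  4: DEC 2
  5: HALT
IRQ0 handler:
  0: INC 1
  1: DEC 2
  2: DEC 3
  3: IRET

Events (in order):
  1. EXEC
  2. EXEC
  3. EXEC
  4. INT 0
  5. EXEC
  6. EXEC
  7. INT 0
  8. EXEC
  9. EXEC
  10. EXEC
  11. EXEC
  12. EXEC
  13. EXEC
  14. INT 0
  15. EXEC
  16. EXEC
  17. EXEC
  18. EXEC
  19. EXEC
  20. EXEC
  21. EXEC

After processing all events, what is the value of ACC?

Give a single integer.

Answer: -14

Derivation:
Event 1 (EXEC): [MAIN] PC=0: INC 3 -> ACC=3
Event 2 (EXEC): [MAIN] PC=1: DEC 1 -> ACC=2
Event 3 (EXEC): [MAIN] PC=2: INC 1 -> ACC=3
Event 4 (INT 0): INT 0 arrives: push (MAIN, PC=3), enter IRQ0 at PC=0 (depth now 1)
Event 5 (EXEC): [IRQ0] PC=0: INC 1 -> ACC=4
Event 6 (EXEC): [IRQ0] PC=1: DEC 2 -> ACC=2
Event 7 (INT 0): INT 0 arrives: push (IRQ0, PC=2), enter IRQ0 at PC=0 (depth now 2)
Event 8 (EXEC): [IRQ0] PC=0: INC 1 -> ACC=3
Event 9 (EXEC): [IRQ0] PC=1: DEC 2 -> ACC=1
Event 10 (EXEC): [IRQ0] PC=2: DEC 3 -> ACC=-2
Event 11 (EXEC): [IRQ0] PC=3: IRET -> resume IRQ0 at PC=2 (depth now 1)
Event 12 (EXEC): [IRQ0] PC=2: DEC 3 -> ACC=-5
Event 13 (EXEC): [IRQ0] PC=3: IRET -> resume MAIN at PC=3 (depth now 0)
Event 14 (INT 0): INT 0 arrives: push (MAIN, PC=3), enter IRQ0 at PC=0 (depth now 1)
Event 15 (EXEC): [IRQ0] PC=0: INC 1 -> ACC=-4
Event 16 (EXEC): [IRQ0] PC=1: DEC 2 -> ACC=-6
Event 17 (EXEC): [IRQ0] PC=2: DEC 3 -> ACC=-9
Event 18 (EXEC): [IRQ0] PC=3: IRET -> resume MAIN at PC=3 (depth now 0)
Event 19 (EXEC): [MAIN] PC=3: DEC 3 -> ACC=-12
Event 20 (EXEC): [MAIN] PC=4: DEC 2 -> ACC=-14
Event 21 (EXEC): [MAIN] PC=5: HALT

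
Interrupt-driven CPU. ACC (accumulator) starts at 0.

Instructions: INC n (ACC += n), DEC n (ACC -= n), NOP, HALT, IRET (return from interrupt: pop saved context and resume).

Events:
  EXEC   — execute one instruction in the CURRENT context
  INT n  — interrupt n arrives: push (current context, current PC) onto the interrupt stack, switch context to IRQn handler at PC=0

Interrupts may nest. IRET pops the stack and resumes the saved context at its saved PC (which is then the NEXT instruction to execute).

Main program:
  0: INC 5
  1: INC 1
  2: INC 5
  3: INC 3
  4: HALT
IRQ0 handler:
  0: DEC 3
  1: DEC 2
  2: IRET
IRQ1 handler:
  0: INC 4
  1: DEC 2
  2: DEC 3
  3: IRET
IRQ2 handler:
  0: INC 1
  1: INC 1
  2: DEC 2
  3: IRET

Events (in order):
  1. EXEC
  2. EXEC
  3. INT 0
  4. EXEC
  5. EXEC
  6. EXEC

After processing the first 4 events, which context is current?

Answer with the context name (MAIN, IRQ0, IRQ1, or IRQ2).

Event 1 (EXEC): [MAIN] PC=0: INC 5 -> ACC=5
Event 2 (EXEC): [MAIN] PC=1: INC 1 -> ACC=6
Event 3 (INT 0): INT 0 arrives: push (MAIN, PC=2), enter IRQ0 at PC=0 (depth now 1)
Event 4 (EXEC): [IRQ0] PC=0: DEC 3 -> ACC=3

Answer: IRQ0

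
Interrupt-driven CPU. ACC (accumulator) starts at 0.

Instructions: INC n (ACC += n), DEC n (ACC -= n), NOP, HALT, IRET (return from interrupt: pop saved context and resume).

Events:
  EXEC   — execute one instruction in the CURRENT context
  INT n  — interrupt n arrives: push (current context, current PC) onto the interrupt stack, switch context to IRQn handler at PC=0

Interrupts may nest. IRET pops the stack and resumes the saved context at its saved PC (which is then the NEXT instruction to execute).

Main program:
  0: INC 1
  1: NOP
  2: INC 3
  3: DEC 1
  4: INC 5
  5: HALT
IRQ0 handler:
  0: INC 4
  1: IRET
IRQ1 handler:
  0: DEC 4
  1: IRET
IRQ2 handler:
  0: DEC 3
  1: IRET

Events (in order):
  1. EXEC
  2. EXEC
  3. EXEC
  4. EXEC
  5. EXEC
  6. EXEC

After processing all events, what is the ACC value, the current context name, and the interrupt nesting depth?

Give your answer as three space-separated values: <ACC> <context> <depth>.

Event 1 (EXEC): [MAIN] PC=0: INC 1 -> ACC=1
Event 2 (EXEC): [MAIN] PC=1: NOP
Event 3 (EXEC): [MAIN] PC=2: INC 3 -> ACC=4
Event 4 (EXEC): [MAIN] PC=3: DEC 1 -> ACC=3
Event 5 (EXEC): [MAIN] PC=4: INC 5 -> ACC=8
Event 6 (EXEC): [MAIN] PC=5: HALT

Answer: 8 MAIN 0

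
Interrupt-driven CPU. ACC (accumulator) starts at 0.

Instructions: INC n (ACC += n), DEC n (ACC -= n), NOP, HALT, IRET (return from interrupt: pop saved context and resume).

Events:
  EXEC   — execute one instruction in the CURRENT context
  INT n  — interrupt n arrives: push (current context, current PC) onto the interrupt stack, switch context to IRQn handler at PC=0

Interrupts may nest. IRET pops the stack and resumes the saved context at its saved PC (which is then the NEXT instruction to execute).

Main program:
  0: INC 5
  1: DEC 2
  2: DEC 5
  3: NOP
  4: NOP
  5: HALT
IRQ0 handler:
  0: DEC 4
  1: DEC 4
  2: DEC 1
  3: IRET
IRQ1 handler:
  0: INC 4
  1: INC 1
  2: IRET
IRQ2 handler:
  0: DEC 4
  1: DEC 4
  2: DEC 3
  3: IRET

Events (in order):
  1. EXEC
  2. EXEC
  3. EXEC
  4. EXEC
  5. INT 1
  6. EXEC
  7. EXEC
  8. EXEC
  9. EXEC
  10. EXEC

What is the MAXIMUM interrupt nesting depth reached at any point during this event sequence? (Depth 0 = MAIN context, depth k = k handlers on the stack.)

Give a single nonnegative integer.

Event 1 (EXEC): [MAIN] PC=0: INC 5 -> ACC=5 [depth=0]
Event 2 (EXEC): [MAIN] PC=1: DEC 2 -> ACC=3 [depth=0]
Event 3 (EXEC): [MAIN] PC=2: DEC 5 -> ACC=-2 [depth=0]
Event 4 (EXEC): [MAIN] PC=3: NOP [depth=0]
Event 5 (INT 1): INT 1 arrives: push (MAIN, PC=4), enter IRQ1 at PC=0 (depth now 1) [depth=1]
Event 6 (EXEC): [IRQ1] PC=0: INC 4 -> ACC=2 [depth=1]
Event 7 (EXEC): [IRQ1] PC=1: INC 1 -> ACC=3 [depth=1]
Event 8 (EXEC): [IRQ1] PC=2: IRET -> resume MAIN at PC=4 (depth now 0) [depth=0]
Event 9 (EXEC): [MAIN] PC=4: NOP [depth=0]
Event 10 (EXEC): [MAIN] PC=5: HALT [depth=0]
Max depth observed: 1

Answer: 1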